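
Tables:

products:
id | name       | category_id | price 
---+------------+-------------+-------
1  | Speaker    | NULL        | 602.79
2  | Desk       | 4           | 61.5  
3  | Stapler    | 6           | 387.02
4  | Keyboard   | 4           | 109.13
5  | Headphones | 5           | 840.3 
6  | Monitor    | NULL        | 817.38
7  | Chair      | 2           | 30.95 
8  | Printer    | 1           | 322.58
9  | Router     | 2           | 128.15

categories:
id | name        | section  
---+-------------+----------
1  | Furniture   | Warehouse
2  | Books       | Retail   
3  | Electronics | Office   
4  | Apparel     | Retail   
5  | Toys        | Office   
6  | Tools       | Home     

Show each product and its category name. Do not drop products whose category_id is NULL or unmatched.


LEFT JOIN keeps every row from products (the left table); where category_id has no match in categories, the category columns become NULL. Walk through each product:
  - product 1 (Speaker): category_id=NULL, no match -> kept with NULL
  - product 2 (Desk): category_id=4 -> matches Apparel
  - product 3 (Stapler): category_id=6 -> matches Tools
  - product 4 (Keyboard): category_id=4 -> matches Apparel
  - product 5 (Headphones): category_id=5 -> matches Toys
  - product 6 (Monitor): category_id=NULL, no match -> kept with NULL
  - product 7 (Chair): category_id=2 -> matches Books
  - product 8 (Printer): category_id=1 -> matches Furniture
  - product 9 (Router): category_id=2 -> matches Books
All 9 rows appear; 2 have NULL category.

SQL:
SELECT a.name, b.name AS category
FROM products a
LEFT JOIN categories b ON a.category_id = b.id

Result:
name       | category 
-----------+----------
Speaker    | NULL     
Desk       | Apparel  
Stapler    | Tools    
Keyboard   | Apparel  
Headphones | Toys     
Monitor    | NULL     
Chair      | Books    
Printer    | Furniture
Router     | Books    


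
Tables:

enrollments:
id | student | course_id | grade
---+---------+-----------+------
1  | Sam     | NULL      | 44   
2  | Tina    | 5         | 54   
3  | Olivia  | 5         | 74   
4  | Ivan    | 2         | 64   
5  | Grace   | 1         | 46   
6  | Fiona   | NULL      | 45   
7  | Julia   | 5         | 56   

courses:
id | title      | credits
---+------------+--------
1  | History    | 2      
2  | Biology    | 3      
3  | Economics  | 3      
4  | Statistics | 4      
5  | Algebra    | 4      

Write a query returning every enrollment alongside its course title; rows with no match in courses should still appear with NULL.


LEFT JOIN keeps every row from enrollments (the left table); where course_id has no match in courses, the course columns become NULL. Walk through each enrollment:
  - enrollment 1 (Sam): course_id=NULL, no match -> kept with NULL
  - enrollment 2 (Tina): course_id=5 -> matches Algebra
  - enrollment 3 (Olivia): course_id=5 -> matches Algebra
  - enrollment 4 (Ivan): course_id=2 -> matches Biology
  - enrollment 5 (Grace): course_id=1 -> matches History
  - enrollment 6 (Fiona): course_id=NULL, no match -> kept with NULL
  - enrollment 7 (Julia): course_id=5 -> matches Algebra
All 7 rows appear; 2 have NULL course.

SQL:
SELECT a.student, b.title AS course
FROM enrollments a
LEFT JOIN courses b ON a.course_id = b.id

Result:
student | course 
--------+--------
Sam     | NULL   
Tina    | Algebra
Olivia  | Algebra
Ivan    | Biology
Grace   | History
Fiona   | NULL   
Julia   | Algebra


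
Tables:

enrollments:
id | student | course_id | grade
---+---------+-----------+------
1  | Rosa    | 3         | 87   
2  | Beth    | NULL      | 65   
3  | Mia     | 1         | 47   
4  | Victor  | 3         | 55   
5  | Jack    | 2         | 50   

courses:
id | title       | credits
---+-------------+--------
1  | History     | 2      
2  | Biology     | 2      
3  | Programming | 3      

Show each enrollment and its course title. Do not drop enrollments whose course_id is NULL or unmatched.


LEFT JOIN keeps every row from enrollments (the left table); where course_id has no match in courses, the course columns become NULL. Walk through each enrollment:
  - enrollment 1 (Rosa): course_id=3 -> matches Programming
  - enrollment 2 (Beth): course_id=NULL, no match -> kept with NULL
  - enrollment 3 (Mia): course_id=1 -> matches History
  - enrollment 4 (Victor): course_id=3 -> matches Programming
  - enrollment 5 (Jack): course_id=2 -> matches Biology
All 5 rows appear; 1 has NULL course.

SQL:
SELECT a.student, b.title AS course
FROM enrollments a
LEFT JOIN courses b ON a.course_id = b.id

Result:
student | course     
--------+------------
Rosa    | Programming
Beth    | NULL       
Mia     | History    
Victor  | Programming
Jack    | Biology    


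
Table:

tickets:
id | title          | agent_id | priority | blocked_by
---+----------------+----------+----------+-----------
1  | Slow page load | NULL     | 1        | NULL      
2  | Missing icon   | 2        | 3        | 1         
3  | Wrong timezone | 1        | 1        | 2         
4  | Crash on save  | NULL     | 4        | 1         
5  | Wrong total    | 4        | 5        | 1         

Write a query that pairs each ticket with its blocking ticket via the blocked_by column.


This is a self-join: tickets is joined to a second copy of itself, matching each row's blocked_by to another row's id. Use LEFT JOIN so rows with blocked_by=NULL are kept.
  - ticket 1 (Slow page load): blocked_by=NULL -> NULL
  - ticket 2 (Missing icon): blocked_by=1 -> Slow page load
  - ticket 3 (Wrong timezone): blocked_by=2 -> Missing icon
  - ticket 4 (Crash on save): blocked_by=1 -> Slow page load
  - ticket 5 (Wrong total): blocked_by=1 -> Slow page load

SQL:
SELECT a.title AS item, b.title AS blocked_by
FROM tickets a
LEFT JOIN tickets b ON a.blocked_by = b.id

Result:
item           | blocked_by    
---------------+---------------
Slow page load | NULL          
Missing icon   | Slow page load
Wrong timezone | Missing icon  
Crash on save  | Slow page load
Wrong total    | Slow page load


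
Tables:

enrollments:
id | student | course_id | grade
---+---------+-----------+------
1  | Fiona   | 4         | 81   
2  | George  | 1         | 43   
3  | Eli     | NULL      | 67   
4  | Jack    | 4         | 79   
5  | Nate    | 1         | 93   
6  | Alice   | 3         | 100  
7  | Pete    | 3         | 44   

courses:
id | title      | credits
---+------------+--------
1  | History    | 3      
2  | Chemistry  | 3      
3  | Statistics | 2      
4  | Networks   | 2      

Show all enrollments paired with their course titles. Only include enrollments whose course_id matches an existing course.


INNER JOIN keeps only enrollments rows whose course_id matches an id in courses. Walk through each enrollment:
  - enrollment 1 (Fiona): course_id=4 -> matches Networks
  - enrollment 2 (George): course_id=1 -> matches History
  - enrollment 3 (Eli): course_id=NULL, no match -> dropped
  - enrollment 4 (Jack): course_id=4 -> matches Networks
  - enrollment 5 (Nate): course_id=1 -> matches History
  - enrollment 6 (Alice): course_id=3 -> matches Statistics
  - enrollment 7 (Pete): course_id=3 -> matches Statistics
So 1 of 7 rows is dropped.

SQL:
SELECT a.student, b.title AS course
FROM enrollments a
INNER JOIN courses b ON a.course_id = b.id

Result:
student | course    
--------+-----------
Fiona   | Networks  
George  | History   
Jack    | Networks  
Nate    | History   
Alice   | Statistics
Pete    | Statistics


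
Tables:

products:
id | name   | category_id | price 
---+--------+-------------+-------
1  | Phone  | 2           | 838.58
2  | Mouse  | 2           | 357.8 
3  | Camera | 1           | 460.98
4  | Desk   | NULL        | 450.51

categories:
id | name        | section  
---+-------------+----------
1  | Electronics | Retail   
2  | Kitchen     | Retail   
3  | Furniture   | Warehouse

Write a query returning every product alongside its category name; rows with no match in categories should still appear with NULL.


LEFT JOIN keeps every row from products (the left table); where category_id has no match in categories, the category columns become NULL. Walk through each product:
  - product 1 (Phone): category_id=2 -> matches Kitchen
  - product 2 (Mouse): category_id=2 -> matches Kitchen
  - product 3 (Camera): category_id=1 -> matches Electronics
  - product 4 (Desk): category_id=NULL, no match -> kept with NULL
All 4 rows appear; 1 has NULL category.

SQL:
SELECT a.name, b.name AS category
FROM products a
LEFT JOIN categories b ON a.category_id = b.id

Result:
name   | category   
-------+------------
Phone  | Kitchen    
Mouse  | Kitchen    
Camera | Electronics
Desk   | NULL       


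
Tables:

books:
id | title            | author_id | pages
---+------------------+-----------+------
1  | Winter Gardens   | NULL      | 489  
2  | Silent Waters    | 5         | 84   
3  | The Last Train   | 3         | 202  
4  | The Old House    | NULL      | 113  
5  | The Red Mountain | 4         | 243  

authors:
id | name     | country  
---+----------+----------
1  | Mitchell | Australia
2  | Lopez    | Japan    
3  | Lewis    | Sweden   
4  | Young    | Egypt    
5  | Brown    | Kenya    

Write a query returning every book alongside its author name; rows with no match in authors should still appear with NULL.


LEFT JOIN keeps every row from books (the left table); where author_id has no match in authors, the author columns become NULL. Walk through each book:
  - book 1 (Winter Gardens): author_id=NULL, no match -> kept with NULL
  - book 2 (Silent Waters): author_id=5 -> matches Brown
  - book 3 (The Last Train): author_id=3 -> matches Lewis
  - book 4 (The Old House): author_id=NULL, no match -> kept with NULL
  - book 5 (The Red Mountain): author_id=4 -> matches Young
All 5 rows appear; 2 have NULL author.

SQL:
SELECT a.title, b.name AS author
FROM books a
LEFT JOIN authors b ON a.author_id = b.id

Result:
title            | author
-----------------+-------
Winter Gardens   | NULL  
Silent Waters    | Brown 
The Last Train   | Lewis 
The Old House    | NULL  
The Red Mountain | Young 


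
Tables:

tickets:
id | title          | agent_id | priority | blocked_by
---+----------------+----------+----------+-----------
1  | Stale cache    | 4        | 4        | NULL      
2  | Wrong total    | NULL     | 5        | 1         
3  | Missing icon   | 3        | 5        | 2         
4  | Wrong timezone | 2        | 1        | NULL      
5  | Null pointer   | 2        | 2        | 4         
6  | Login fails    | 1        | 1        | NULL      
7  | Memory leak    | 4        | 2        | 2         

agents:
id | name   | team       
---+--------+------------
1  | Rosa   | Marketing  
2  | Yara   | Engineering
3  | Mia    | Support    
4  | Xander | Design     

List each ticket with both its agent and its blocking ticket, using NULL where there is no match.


Two LEFT JOINs from the same base table tickets: one to agents via agent_id, one to tickets itself via blocked_by. Both are LEFT so every ticket is preserved.
Match against agents:
  - ticket 1 (Stale cache): agent_id=4 -> matches Xander
  - ticket 2 (Wrong total): agent_id=NULL, no match -> kept with NULL
  - ticket 3 (Missing icon): agent_id=3 -> matches Mia
  - ticket 4 (Wrong timezone): agent_id=2 -> matches Yara
  - ticket 5 (Null pointer): agent_id=2 -> matches Yara
  - ticket 6 (Login fails): agent_id=1 -> matches Rosa
  - ticket 7 (Memory leak): agent_id=4 -> matches Xander
Match against tickets (self):
  - ticket 1 (Stale cache): blocked_by=NULL -> NULL
  - ticket 2 (Wrong total): blocked_by=1 -> Stale cache
  - ticket 3 (Missing icon): blocked_by=2 -> Wrong total
  - ticket 4 (Wrong timezone): blocked_by=NULL -> NULL
  - ticket 5 (Null pointer): blocked_by=4 -> Wrong timezone
  - ticket 6 (Login fails): blocked_by=NULL -> NULL
  - ticket 7 (Memory leak): blocked_by=2 -> Wrong total

SQL:
SELECT a.title, b.name AS agent, c.title AS blocked_by
FROM tickets a
LEFT JOIN agents b ON a.agent_id = b.id
LEFT JOIN tickets c ON a.blocked_by = c.id

Result:
title          | agent  | blocked_by    
---------------+--------+---------------
Stale cache    | Xander | NULL          
Wrong total    | NULL   | Stale cache   
Missing icon   | Mia    | Wrong total   
Wrong timezone | Yara   | NULL          
Null pointer   | Yara   | Wrong timezone
Login fails    | Rosa   | NULL          
Memory leak    | Xander | Wrong total   


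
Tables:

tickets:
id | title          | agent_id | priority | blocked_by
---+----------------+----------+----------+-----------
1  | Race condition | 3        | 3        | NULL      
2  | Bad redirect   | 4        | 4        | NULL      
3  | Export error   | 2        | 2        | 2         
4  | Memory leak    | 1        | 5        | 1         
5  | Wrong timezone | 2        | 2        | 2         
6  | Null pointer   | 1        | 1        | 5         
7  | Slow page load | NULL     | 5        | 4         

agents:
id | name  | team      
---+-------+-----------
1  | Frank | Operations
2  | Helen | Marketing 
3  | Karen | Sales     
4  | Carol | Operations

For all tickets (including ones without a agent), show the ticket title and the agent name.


LEFT JOIN keeps every row from tickets (the left table); where agent_id has no match in agents, the agent columns become NULL. Walk through each ticket:
  - ticket 1 (Race condition): agent_id=3 -> matches Karen
  - ticket 2 (Bad redirect): agent_id=4 -> matches Carol
  - ticket 3 (Export error): agent_id=2 -> matches Helen
  - ticket 4 (Memory leak): agent_id=1 -> matches Frank
  - ticket 5 (Wrong timezone): agent_id=2 -> matches Helen
  - ticket 6 (Null pointer): agent_id=1 -> matches Frank
  - ticket 7 (Slow page load): agent_id=NULL, no match -> kept with NULL
All 7 rows appear; 1 has NULL agent.

SQL:
SELECT a.title, b.name AS agent
FROM tickets a
LEFT JOIN agents b ON a.agent_id = b.id

Result:
title          | agent
---------------+------
Race condition | Karen
Bad redirect   | Carol
Export error   | Helen
Memory leak    | Frank
Wrong timezone | Helen
Null pointer   | Frank
Slow page load | NULL 


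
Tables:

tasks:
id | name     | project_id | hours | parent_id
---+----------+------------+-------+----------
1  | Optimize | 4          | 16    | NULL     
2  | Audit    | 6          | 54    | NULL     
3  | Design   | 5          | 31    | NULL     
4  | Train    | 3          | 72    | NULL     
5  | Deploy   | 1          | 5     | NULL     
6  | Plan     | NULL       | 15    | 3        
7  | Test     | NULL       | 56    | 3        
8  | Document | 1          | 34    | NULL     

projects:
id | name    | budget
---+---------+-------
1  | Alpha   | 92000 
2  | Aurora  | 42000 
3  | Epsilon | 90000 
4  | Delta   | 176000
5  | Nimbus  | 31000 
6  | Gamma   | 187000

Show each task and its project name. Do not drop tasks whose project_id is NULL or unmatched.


LEFT JOIN keeps every row from tasks (the left table); where project_id has no match in projects, the project columns become NULL. Walk through each task:
  - task 1 (Optimize): project_id=4 -> matches Delta
  - task 2 (Audit): project_id=6 -> matches Gamma
  - task 3 (Design): project_id=5 -> matches Nimbus
  - task 4 (Train): project_id=3 -> matches Epsilon
  - task 5 (Deploy): project_id=1 -> matches Alpha
  - task 6 (Plan): project_id=NULL, no match -> kept with NULL
  - task 7 (Test): project_id=NULL, no match -> kept with NULL
  - task 8 (Document): project_id=1 -> matches Alpha
All 8 rows appear; 2 have NULL project.

SQL:
SELECT a.name, b.name AS project
FROM tasks a
LEFT JOIN projects b ON a.project_id = b.id

Result:
name     | project
---------+--------
Optimize | Delta  
Audit    | Gamma  
Design   | Nimbus 
Train    | Epsilon
Deploy   | Alpha  
Plan     | NULL   
Test     | NULL   
Document | Alpha  


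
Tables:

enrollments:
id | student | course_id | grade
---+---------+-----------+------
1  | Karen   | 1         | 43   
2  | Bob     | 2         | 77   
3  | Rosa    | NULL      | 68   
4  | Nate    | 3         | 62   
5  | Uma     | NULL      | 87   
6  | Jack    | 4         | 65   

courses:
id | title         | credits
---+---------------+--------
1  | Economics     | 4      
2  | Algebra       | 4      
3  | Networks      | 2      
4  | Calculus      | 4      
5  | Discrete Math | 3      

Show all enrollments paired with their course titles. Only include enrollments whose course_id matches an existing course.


INNER JOIN keeps only enrollments rows whose course_id matches an id in courses. Walk through each enrollment:
  - enrollment 1 (Karen): course_id=1 -> matches Economics
  - enrollment 2 (Bob): course_id=2 -> matches Algebra
  - enrollment 3 (Rosa): course_id=NULL, no match -> dropped
  - enrollment 4 (Nate): course_id=3 -> matches Networks
  - enrollment 5 (Uma): course_id=NULL, no match -> dropped
  - enrollment 6 (Jack): course_id=4 -> matches Calculus
So 2 of 6 rows are dropped.

SQL:
SELECT a.student, b.title AS course
FROM enrollments a
INNER JOIN courses b ON a.course_id = b.id

Result:
student | course   
--------+----------
Karen   | Economics
Bob     | Algebra  
Nate    | Networks 
Jack    | Calculus 


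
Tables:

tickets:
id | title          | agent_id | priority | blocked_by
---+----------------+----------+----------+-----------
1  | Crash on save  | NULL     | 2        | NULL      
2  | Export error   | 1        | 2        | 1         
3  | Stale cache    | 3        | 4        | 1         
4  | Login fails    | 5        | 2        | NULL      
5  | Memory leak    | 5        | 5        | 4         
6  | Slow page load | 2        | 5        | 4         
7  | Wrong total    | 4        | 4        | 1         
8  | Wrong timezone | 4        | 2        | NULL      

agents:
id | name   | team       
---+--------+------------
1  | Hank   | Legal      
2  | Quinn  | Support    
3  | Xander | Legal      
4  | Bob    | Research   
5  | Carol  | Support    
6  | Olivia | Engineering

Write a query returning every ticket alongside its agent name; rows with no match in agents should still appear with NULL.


LEFT JOIN keeps every row from tickets (the left table); where agent_id has no match in agents, the agent columns become NULL. Walk through each ticket:
  - ticket 1 (Crash on save): agent_id=NULL, no match -> kept with NULL
  - ticket 2 (Export error): agent_id=1 -> matches Hank
  - ticket 3 (Stale cache): agent_id=3 -> matches Xander
  - ticket 4 (Login fails): agent_id=5 -> matches Carol
  - ticket 5 (Memory leak): agent_id=5 -> matches Carol
  - ticket 6 (Slow page load): agent_id=2 -> matches Quinn
  - ticket 7 (Wrong total): agent_id=4 -> matches Bob
  - ticket 8 (Wrong timezone): agent_id=4 -> matches Bob
All 8 rows appear; 1 has NULL agent.

SQL:
SELECT a.title, b.name AS agent
FROM tickets a
LEFT JOIN agents b ON a.agent_id = b.id

Result:
title          | agent 
---------------+-------
Crash on save  | NULL  
Export error   | Hank  
Stale cache    | Xander
Login fails    | Carol 
Memory leak    | Carol 
Slow page load | Quinn 
Wrong total    | Bob   
Wrong timezone | Bob   


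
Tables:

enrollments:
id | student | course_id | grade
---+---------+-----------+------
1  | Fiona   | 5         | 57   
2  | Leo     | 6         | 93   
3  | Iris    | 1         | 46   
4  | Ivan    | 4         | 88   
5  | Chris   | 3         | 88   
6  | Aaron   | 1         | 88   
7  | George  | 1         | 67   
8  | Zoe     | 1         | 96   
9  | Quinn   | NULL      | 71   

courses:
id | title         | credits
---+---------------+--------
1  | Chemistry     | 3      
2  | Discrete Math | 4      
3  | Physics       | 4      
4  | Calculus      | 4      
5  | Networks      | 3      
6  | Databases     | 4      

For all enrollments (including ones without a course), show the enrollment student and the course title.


LEFT JOIN keeps every row from enrollments (the left table); where course_id has no match in courses, the course columns become NULL. Walk through each enrollment:
  - enrollment 1 (Fiona): course_id=5 -> matches Networks
  - enrollment 2 (Leo): course_id=6 -> matches Databases
  - enrollment 3 (Iris): course_id=1 -> matches Chemistry
  - enrollment 4 (Ivan): course_id=4 -> matches Calculus
  - enrollment 5 (Chris): course_id=3 -> matches Physics
  - enrollment 6 (Aaron): course_id=1 -> matches Chemistry
  - enrollment 7 (George): course_id=1 -> matches Chemistry
  - enrollment 8 (Zoe): course_id=1 -> matches Chemistry
  - enrollment 9 (Quinn): course_id=NULL, no match -> kept with NULL
All 9 rows appear; 1 has NULL course.

SQL:
SELECT a.student, b.title AS course
FROM enrollments a
LEFT JOIN courses b ON a.course_id = b.id

Result:
student | course   
--------+----------
Fiona   | Networks 
Leo     | Databases
Iris    | Chemistry
Ivan    | Calculus 
Chris   | Physics  
Aaron   | Chemistry
George  | Chemistry
Zoe     | Chemistry
Quinn   | NULL     


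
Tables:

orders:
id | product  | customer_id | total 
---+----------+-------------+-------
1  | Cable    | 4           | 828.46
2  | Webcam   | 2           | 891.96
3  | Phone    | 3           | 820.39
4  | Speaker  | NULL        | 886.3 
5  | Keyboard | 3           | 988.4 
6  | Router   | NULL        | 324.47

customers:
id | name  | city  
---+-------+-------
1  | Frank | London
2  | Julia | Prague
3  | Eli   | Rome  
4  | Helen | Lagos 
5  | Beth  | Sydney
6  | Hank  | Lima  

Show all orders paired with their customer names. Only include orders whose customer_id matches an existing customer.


INNER JOIN keeps only orders rows whose customer_id matches an id in customers. Walk through each order:
  - order 1 (Cable): customer_id=4 -> matches Helen
  - order 2 (Webcam): customer_id=2 -> matches Julia
  - order 3 (Phone): customer_id=3 -> matches Eli
  - order 4 (Speaker): customer_id=NULL, no match -> dropped
  - order 5 (Keyboard): customer_id=3 -> matches Eli
  - order 6 (Router): customer_id=NULL, no match -> dropped
So 2 of 6 rows are dropped.

SQL:
SELECT a.product, b.name AS customer
FROM orders a
INNER JOIN customers b ON a.customer_id = b.id

Result:
product  | customer
---------+---------
Cable    | Helen   
Webcam   | Julia   
Phone    | Eli     
Keyboard | Eli     


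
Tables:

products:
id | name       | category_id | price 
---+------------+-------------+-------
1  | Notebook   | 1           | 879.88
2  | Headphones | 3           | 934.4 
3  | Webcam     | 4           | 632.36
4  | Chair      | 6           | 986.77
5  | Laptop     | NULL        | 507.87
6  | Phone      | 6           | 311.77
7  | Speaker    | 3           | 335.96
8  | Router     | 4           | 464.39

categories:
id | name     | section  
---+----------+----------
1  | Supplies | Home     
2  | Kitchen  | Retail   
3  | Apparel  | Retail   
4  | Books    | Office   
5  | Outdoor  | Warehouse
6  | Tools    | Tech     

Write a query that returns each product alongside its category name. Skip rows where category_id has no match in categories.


INNER JOIN keeps only products rows whose category_id matches an id in categories. Walk through each product:
  - product 1 (Notebook): category_id=1 -> matches Supplies
  - product 2 (Headphones): category_id=3 -> matches Apparel
  - product 3 (Webcam): category_id=4 -> matches Books
  - product 4 (Chair): category_id=6 -> matches Tools
  - product 5 (Laptop): category_id=NULL, no match -> dropped
  - product 6 (Phone): category_id=6 -> matches Tools
  - product 7 (Speaker): category_id=3 -> matches Apparel
  - product 8 (Router): category_id=4 -> matches Books
So 1 of 8 rows is dropped.

SQL:
SELECT a.name, b.name AS category
FROM products a
INNER JOIN categories b ON a.category_id = b.id

Result:
name       | category
-----------+---------
Notebook   | Supplies
Headphones | Apparel 
Webcam     | Books   
Chair      | Tools   
Phone      | Tools   
Speaker    | Apparel 
Router     | Books   


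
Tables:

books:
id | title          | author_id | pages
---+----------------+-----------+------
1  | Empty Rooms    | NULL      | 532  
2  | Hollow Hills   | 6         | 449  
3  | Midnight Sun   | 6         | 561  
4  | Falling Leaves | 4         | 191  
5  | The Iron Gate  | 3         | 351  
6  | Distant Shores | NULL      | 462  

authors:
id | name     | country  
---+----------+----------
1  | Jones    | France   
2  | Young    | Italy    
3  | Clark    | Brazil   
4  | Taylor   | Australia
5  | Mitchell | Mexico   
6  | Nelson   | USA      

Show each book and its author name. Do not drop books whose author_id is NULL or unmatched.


LEFT JOIN keeps every row from books (the left table); where author_id has no match in authors, the author columns become NULL. Walk through each book:
  - book 1 (Empty Rooms): author_id=NULL, no match -> kept with NULL
  - book 2 (Hollow Hills): author_id=6 -> matches Nelson
  - book 3 (Midnight Sun): author_id=6 -> matches Nelson
  - book 4 (Falling Leaves): author_id=4 -> matches Taylor
  - book 5 (The Iron Gate): author_id=3 -> matches Clark
  - book 6 (Distant Shores): author_id=NULL, no match -> kept with NULL
All 6 rows appear; 2 have NULL author.

SQL:
SELECT a.title, b.name AS author
FROM books a
LEFT JOIN authors b ON a.author_id = b.id

Result:
title          | author
---------------+-------
Empty Rooms    | NULL  
Hollow Hills   | Nelson
Midnight Sun   | Nelson
Falling Leaves | Taylor
The Iron Gate  | Clark 
Distant Shores | NULL  


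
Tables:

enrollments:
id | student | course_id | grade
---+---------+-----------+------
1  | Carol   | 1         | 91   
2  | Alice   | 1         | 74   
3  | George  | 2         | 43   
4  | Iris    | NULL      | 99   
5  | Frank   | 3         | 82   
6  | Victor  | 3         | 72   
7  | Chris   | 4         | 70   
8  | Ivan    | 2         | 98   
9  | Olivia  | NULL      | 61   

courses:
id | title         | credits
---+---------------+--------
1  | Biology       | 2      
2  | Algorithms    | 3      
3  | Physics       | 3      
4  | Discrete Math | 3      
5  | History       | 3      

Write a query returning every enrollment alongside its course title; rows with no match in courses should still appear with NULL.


LEFT JOIN keeps every row from enrollments (the left table); where course_id has no match in courses, the course columns become NULL. Walk through each enrollment:
  - enrollment 1 (Carol): course_id=1 -> matches Biology
  - enrollment 2 (Alice): course_id=1 -> matches Biology
  - enrollment 3 (George): course_id=2 -> matches Algorithms
  - enrollment 4 (Iris): course_id=NULL, no match -> kept with NULL
  - enrollment 5 (Frank): course_id=3 -> matches Physics
  - enrollment 6 (Victor): course_id=3 -> matches Physics
  - enrollment 7 (Chris): course_id=4 -> matches Discrete Math
  - enrollment 8 (Ivan): course_id=2 -> matches Algorithms
  - enrollment 9 (Olivia): course_id=NULL, no match -> kept with NULL
All 9 rows appear; 2 have NULL course.

SQL:
SELECT a.student, b.title AS course
FROM enrollments a
LEFT JOIN courses b ON a.course_id = b.id

Result:
student | course       
--------+--------------
Carol   | Biology      
Alice   | Biology      
George  | Algorithms   
Iris    | NULL         
Frank   | Physics      
Victor  | Physics      
Chris   | Discrete Math
Ivan    | Algorithms   
Olivia  | NULL         


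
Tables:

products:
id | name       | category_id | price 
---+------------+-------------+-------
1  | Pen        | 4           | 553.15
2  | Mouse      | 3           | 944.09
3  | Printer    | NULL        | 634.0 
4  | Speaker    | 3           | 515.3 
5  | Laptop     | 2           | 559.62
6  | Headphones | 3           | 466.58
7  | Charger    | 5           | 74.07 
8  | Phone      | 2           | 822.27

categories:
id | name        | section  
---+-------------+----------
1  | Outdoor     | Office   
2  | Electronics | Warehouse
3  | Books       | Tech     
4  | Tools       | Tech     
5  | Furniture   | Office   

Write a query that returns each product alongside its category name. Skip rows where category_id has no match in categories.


INNER JOIN keeps only products rows whose category_id matches an id in categories. Walk through each product:
  - product 1 (Pen): category_id=4 -> matches Tools
  - product 2 (Mouse): category_id=3 -> matches Books
  - product 3 (Printer): category_id=NULL, no match -> dropped
  - product 4 (Speaker): category_id=3 -> matches Books
  - product 5 (Laptop): category_id=2 -> matches Electronics
  - product 6 (Headphones): category_id=3 -> matches Books
  - product 7 (Charger): category_id=5 -> matches Furniture
  - product 8 (Phone): category_id=2 -> matches Electronics
So 1 of 8 rows is dropped.

SQL:
SELECT a.name, b.name AS category
FROM products a
INNER JOIN categories b ON a.category_id = b.id

Result:
name       | category   
-----------+------------
Pen        | Tools      
Mouse      | Books      
Speaker    | Books      
Laptop     | Electronics
Headphones | Books      
Charger    | Furniture  
Phone      | Electronics


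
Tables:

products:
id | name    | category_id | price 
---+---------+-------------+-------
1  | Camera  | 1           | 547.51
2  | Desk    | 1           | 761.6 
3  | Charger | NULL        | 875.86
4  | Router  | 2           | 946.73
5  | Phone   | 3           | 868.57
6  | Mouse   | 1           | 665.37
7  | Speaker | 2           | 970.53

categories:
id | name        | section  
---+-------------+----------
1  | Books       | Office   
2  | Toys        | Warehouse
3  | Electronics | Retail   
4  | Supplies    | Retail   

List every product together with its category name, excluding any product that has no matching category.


INNER JOIN keeps only products rows whose category_id matches an id in categories. Walk through each product:
  - product 1 (Camera): category_id=1 -> matches Books
  - product 2 (Desk): category_id=1 -> matches Books
  - product 3 (Charger): category_id=NULL, no match -> dropped
  - product 4 (Router): category_id=2 -> matches Toys
  - product 5 (Phone): category_id=3 -> matches Electronics
  - product 6 (Mouse): category_id=1 -> matches Books
  - product 7 (Speaker): category_id=2 -> matches Toys
So 1 of 7 rows is dropped.

SQL:
SELECT a.name, b.name AS category
FROM products a
INNER JOIN categories b ON a.category_id = b.id

Result:
name    | category   
--------+------------
Camera  | Books      
Desk    | Books      
Router  | Toys       
Phone   | Electronics
Mouse   | Books      
Speaker | Toys       


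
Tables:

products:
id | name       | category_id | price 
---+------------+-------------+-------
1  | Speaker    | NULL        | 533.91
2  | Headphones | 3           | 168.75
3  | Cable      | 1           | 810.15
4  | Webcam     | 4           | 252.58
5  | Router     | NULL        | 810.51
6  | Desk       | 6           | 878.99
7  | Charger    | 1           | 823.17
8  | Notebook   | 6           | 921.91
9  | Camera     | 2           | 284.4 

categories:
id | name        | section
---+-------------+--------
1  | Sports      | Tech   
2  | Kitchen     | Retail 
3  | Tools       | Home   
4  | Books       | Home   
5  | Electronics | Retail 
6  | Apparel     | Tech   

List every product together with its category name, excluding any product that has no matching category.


INNER JOIN keeps only products rows whose category_id matches an id in categories. Walk through each product:
  - product 1 (Speaker): category_id=NULL, no match -> dropped
  - product 2 (Headphones): category_id=3 -> matches Tools
  - product 3 (Cable): category_id=1 -> matches Sports
  - product 4 (Webcam): category_id=4 -> matches Books
  - product 5 (Router): category_id=NULL, no match -> dropped
  - product 6 (Desk): category_id=6 -> matches Apparel
  - product 7 (Charger): category_id=1 -> matches Sports
  - product 8 (Notebook): category_id=6 -> matches Apparel
  - product 9 (Camera): category_id=2 -> matches Kitchen
So 2 of 9 rows are dropped.

SQL:
SELECT a.name, b.name AS category
FROM products a
INNER JOIN categories b ON a.category_id = b.id

Result:
name       | category
-----------+---------
Headphones | Tools   
Cable      | Sports  
Webcam     | Books   
Desk       | Apparel 
Charger    | Sports  
Notebook   | Apparel 
Camera     | Kitchen 


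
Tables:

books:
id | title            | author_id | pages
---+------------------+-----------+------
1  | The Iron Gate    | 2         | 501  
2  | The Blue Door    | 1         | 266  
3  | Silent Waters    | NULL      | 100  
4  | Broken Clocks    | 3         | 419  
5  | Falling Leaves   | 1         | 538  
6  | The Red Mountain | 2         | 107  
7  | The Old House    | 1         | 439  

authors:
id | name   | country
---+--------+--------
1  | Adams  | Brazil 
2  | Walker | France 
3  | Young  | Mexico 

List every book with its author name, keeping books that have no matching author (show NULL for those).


LEFT JOIN keeps every row from books (the left table); where author_id has no match in authors, the author columns become NULL. Walk through each book:
  - book 1 (The Iron Gate): author_id=2 -> matches Walker
  - book 2 (The Blue Door): author_id=1 -> matches Adams
  - book 3 (Silent Waters): author_id=NULL, no match -> kept with NULL
  - book 4 (Broken Clocks): author_id=3 -> matches Young
  - book 5 (Falling Leaves): author_id=1 -> matches Adams
  - book 6 (The Red Mountain): author_id=2 -> matches Walker
  - book 7 (The Old House): author_id=1 -> matches Adams
All 7 rows appear; 1 has NULL author.

SQL:
SELECT a.title, b.name AS author
FROM books a
LEFT JOIN authors b ON a.author_id = b.id

Result:
title            | author
-----------------+-------
The Iron Gate    | Walker
The Blue Door    | Adams 
Silent Waters    | NULL  
Broken Clocks    | Young 
Falling Leaves   | Adams 
The Red Mountain | Walker
The Old House    | Adams 


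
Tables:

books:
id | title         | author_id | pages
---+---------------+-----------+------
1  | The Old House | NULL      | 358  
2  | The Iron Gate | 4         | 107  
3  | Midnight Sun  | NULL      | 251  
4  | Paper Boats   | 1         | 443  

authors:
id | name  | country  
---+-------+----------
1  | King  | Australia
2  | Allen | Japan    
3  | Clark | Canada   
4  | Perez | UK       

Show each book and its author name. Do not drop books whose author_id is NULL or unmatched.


LEFT JOIN keeps every row from books (the left table); where author_id has no match in authors, the author columns become NULL. Walk through each book:
  - book 1 (The Old House): author_id=NULL, no match -> kept with NULL
  - book 2 (The Iron Gate): author_id=4 -> matches Perez
  - book 3 (Midnight Sun): author_id=NULL, no match -> kept with NULL
  - book 4 (Paper Boats): author_id=1 -> matches King
All 4 rows appear; 2 have NULL author.

SQL:
SELECT a.title, b.name AS author
FROM books a
LEFT JOIN authors b ON a.author_id = b.id

Result:
title         | author
--------------+-------
The Old House | NULL  
The Iron Gate | Perez 
Midnight Sun  | NULL  
Paper Boats   | King  


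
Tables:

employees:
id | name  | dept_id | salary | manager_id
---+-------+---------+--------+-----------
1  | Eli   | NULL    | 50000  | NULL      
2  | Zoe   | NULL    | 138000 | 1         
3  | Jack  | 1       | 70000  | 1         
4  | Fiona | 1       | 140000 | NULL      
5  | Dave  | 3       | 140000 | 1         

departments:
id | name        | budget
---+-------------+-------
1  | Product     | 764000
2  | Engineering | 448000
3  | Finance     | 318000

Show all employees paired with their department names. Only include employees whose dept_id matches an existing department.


INNER JOIN keeps only employees rows whose dept_id matches an id in departments. Walk through each employee:
  - employee 1 (Eli): dept_id=NULL, no match -> dropped
  - employee 2 (Zoe): dept_id=NULL, no match -> dropped
  - employee 3 (Jack): dept_id=1 -> matches Product
  - employee 4 (Fiona): dept_id=1 -> matches Product
  - employee 5 (Dave): dept_id=3 -> matches Finance
So 2 of 5 rows are dropped.

SQL:
SELECT a.name, b.name AS department
FROM employees a
INNER JOIN departments b ON a.dept_id = b.id

Result:
name  | department
------+-----------
Jack  | Product   
Fiona | Product   
Dave  | Finance   


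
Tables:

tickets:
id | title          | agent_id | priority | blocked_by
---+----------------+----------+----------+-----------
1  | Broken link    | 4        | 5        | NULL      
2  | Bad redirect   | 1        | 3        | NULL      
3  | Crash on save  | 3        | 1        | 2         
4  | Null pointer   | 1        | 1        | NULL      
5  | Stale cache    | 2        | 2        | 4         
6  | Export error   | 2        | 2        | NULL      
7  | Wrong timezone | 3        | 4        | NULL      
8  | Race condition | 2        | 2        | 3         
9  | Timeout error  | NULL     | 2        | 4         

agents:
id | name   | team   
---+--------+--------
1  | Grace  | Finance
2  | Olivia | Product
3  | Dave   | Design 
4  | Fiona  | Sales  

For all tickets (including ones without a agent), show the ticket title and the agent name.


LEFT JOIN keeps every row from tickets (the left table); where agent_id has no match in agents, the agent columns become NULL. Walk through each ticket:
  - ticket 1 (Broken link): agent_id=4 -> matches Fiona
  - ticket 2 (Bad redirect): agent_id=1 -> matches Grace
  - ticket 3 (Crash on save): agent_id=3 -> matches Dave
  - ticket 4 (Null pointer): agent_id=1 -> matches Grace
  - ticket 5 (Stale cache): agent_id=2 -> matches Olivia
  - ticket 6 (Export error): agent_id=2 -> matches Olivia
  - ticket 7 (Wrong timezone): agent_id=3 -> matches Dave
  - ticket 8 (Race condition): agent_id=2 -> matches Olivia
  - ticket 9 (Timeout error): agent_id=NULL, no match -> kept with NULL
All 9 rows appear; 1 has NULL agent.

SQL:
SELECT a.title, b.name AS agent
FROM tickets a
LEFT JOIN agents b ON a.agent_id = b.id

Result:
title          | agent 
---------------+-------
Broken link    | Fiona 
Bad redirect   | Grace 
Crash on save  | Dave  
Null pointer   | Grace 
Stale cache    | Olivia
Export error   | Olivia
Wrong timezone | Dave  
Race condition | Olivia
Timeout error  | NULL  


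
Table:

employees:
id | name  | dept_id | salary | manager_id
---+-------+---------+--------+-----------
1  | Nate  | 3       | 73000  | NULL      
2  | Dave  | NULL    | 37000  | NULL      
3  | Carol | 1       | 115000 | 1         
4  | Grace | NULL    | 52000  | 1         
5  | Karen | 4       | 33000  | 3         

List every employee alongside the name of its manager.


This is a self-join: employees is joined to a second copy of itself, matching each row's manager_id to another row's id. Use LEFT JOIN so rows with manager_id=NULL are kept.
  - employee 1 (Nate): manager_id=NULL -> NULL
  - employee 2 (Dave): manager_id=NULL -> NULL
  - employee 3 (Carol): manager_id=1 -> Nate
  - employee 4 (Grace): manager_id=1 -> Nate
  - employee 5 (Karen): manager_id=3 -> Carol

SQL:
SELECT a.name AS item, b.name AS manager
FROM employees a
LEFT JOIN employees b ON a.manager_id = b.id

Result:
item  | manager
------+--------
Nate  | NULL   
Dave  | NULL   
Carol | Nate   
Grace | Nate   
Karen | Carol  


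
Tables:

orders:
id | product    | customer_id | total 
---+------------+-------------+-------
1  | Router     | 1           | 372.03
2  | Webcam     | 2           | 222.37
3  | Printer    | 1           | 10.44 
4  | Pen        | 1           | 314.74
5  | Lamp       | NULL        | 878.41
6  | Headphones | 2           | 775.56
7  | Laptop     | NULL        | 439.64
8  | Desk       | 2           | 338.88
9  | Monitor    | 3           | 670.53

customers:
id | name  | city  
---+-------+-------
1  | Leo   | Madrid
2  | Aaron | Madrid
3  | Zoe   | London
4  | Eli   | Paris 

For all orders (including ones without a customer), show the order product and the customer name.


LEFT JOIN keeps every row from orders (the left table); where customer_id has no match in customers, the customer columns become NULL. Walk through each order:
  - order 1 (Router): customer_id=1 -> matches Leo
  - order 2 (Webcam): customer_id=2 -> matches Aaron
  - order 3 (Printer): customer_id=1 -> matches Leo
  - order 4 (Pen): customer_id=1 -> matches Leo
  - order 5 (Lamp): customer_id=NULL, no match -> kept with NULL
  - order 6 (Headphones): customer_id=2 -> matches Aaron
  - order 7 (Laptop): customer_id=NULL, no match -> kept with NULL
  - order 8 (Desk): customer_id=2 -> matches Aaron
  - order 9 (Monitor): customer_id=3 -> matches Zoe
All 9 rows appear; 2 have NULL customer.

SQL:
SELECT a.product, b.name AS customer
FROM orders a
LEFT JOIN customers b ON a.customer_id = b.id

Result:
product    | customer
-----------+---------
Router     | Leo     
Webcam     | Aaron   
Printer    | Leo     
Pen        | Leo     
Lamp       | NULL    
Headphones | Aaron   
Laptop     | NULL    
Desk       | Aaron   
Monitor    | Zoe     
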